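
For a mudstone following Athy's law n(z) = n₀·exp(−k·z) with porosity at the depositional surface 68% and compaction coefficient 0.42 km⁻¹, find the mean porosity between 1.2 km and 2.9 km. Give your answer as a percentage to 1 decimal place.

29.4%

⟨n⟩ = (1/(z₂−z₁)) ∫ n₀ e^(−kz) dz = n₀·(e^(−k·z₁) − e^(−k·z₂)) / (k·(z₂−z₁))
e^(−0.42×1.2) = 0.6041; e^(−0.42×2.9) = 0.2958
⟨n⟩ = 0.68 × (0.6041 − 0.2958) / (0.42 × 1.7) = 0.68 × 0.4318 = 0.2936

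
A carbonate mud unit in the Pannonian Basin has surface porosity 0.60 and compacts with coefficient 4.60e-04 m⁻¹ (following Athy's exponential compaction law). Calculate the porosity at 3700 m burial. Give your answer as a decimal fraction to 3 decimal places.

Working in km (1 km = 1000 m; k in km⁻¹ = k in m⁻¹ × 1000):
phi = phi₀·exp(−k·z) = 0.6 × exp(−0.46 × 3.7) = 0.6 × exp(−1.702)
  = 0.6 × 0.1823 = 0.1094

0.109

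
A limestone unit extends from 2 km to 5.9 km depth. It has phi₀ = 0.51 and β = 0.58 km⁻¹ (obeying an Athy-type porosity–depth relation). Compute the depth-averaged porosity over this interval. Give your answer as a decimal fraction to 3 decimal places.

⟨phi⟩ = (1/(Z₂−Z₁)) ∫ phi₀ e^(−βZ) dZ = phi₀·(e^(−β·Z₁) − e^(−β·Z₂)) / (β·(Z₂−Z₁))
e^(−0.58×2) = 0.3135; e^(−0.58×5.9) = 0.0326
⟨phi⟩ = 0.51 × (0.3135 − 0.0326) / (0.58 × 3.9) = 0.51 × 0.1242 = 0.0633

0.063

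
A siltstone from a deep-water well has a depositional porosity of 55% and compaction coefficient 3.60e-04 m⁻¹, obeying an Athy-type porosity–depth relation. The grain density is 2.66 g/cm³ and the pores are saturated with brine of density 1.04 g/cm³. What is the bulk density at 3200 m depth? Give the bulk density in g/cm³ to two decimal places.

Working in km (1 km = 1000 m; c in km⁻¹ = c in m⁻¹ × 1000):
Porosity at depth: phi = 0.55·exp(−0.36×3.2) = 0.55×0.3160 = 0.1738
Bulk density: ρ_b = (1−phi)ρ_g + phi·ρ_f = 0.8262×2.66 + 0.1738×1.04
       = 2.198 + 0.181 = 2.378 g/cm³

2.38 g/cm³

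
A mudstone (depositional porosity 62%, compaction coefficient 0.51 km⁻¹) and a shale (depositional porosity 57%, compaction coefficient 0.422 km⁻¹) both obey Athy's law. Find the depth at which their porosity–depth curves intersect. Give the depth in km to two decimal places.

Set phi₀ₐ e^(−kₐZ) = phi₀ᵦ e^(−kᵦZ) ⇒ ln(phi₀ₐ/phi₀ᵦ) = (kₐ − kᵦ)·Z
Z = ln(0.62/0.57) / (0.51 − 0.422) = 0.0841 / 0.088 = 0.955 km

0.96 km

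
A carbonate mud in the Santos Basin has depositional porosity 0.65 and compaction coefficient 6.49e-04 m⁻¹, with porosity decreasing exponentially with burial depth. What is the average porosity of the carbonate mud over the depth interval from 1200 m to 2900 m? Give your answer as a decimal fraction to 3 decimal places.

0.181

Working in km (1 km = 1000 m; c in km⁻¹ = c in m⁻¹ × 1000):
⟨φ⟩ = (1/(d₂−d₁)) ∫ φ₀ e^(−cd) dd = φ₀·(e^(−c·d₁) − e^(−c·d₂)) / (c·(d₂−d₁))
e^(−0.649×1.2) = 0.4590; e^(−0.649×2.9) = 0.1523
⟨φ⟩ = 0.65 × (0.4590 − 0.1523) / (0.649 × 1.7) = 0.65 × 0.2780 = 0.1807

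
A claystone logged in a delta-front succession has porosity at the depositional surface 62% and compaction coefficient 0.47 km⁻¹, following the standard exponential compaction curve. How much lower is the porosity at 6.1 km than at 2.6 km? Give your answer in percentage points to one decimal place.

14.7 percentage points

phi(2.6) = 0.62·e^(−0.47×2.6) = 0.1827
phi(6.1) = 0.62·e^(−0.47×6.1) = 0.0353
Δphi = 0.1827 − 0.0353 = 0.1474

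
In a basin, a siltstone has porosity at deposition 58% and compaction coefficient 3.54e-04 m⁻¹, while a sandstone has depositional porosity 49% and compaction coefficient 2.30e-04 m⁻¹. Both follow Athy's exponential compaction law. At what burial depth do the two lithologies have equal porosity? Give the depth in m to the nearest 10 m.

Working in km (1 km = 1000 m; c in km⁻¹ = c in m⁻¹ × 1000):
Set φ₀ₐ e^(−cₐz) = φ₀ᵦ e^(−cᵦz) ⇒ ln(φ₀ₐ/φ₀ᵦ) = (cₐ − cᵦ)·z
z = ln(0.58/0.49) / (0.354 − 0.23) = 0.1686 / 0.124 = 1.360 km

1360 m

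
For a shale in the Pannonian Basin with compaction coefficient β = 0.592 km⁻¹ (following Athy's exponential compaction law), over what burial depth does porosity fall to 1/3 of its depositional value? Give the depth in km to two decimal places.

1.86 km

n/n₀ = 1/3 ⇒ exp(−β·Z) = 1/3 ⇒ Z = ln(3) / β
Z = 1.0986 / 0.592 = 1.856 km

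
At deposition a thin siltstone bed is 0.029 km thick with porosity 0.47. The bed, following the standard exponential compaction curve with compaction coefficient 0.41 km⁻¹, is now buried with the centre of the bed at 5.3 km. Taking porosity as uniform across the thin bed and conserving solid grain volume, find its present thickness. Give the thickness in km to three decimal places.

Porosity at 5.3 km: phi = 0.47·exp(−0.41×5.3) = 0.0535
Solid-volume conservation: h(1−phi) = h₀(1−phi₀) ⇒ h = h₀·(1−phi₀)/(1−phi)
h = 0.029 × (1 − 0.47)/(1 − 0.0535) = 0.029 × 0.5600 = 0.0162 km

0.016 km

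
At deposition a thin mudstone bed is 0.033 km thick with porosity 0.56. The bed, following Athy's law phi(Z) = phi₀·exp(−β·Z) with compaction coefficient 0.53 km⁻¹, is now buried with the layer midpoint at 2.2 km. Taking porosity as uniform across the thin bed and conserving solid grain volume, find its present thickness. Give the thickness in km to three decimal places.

0.018 km

Porosity at 2.2 km: phi = 0.56·exp(−0.53×2.2) = 0.1745
Solid-volume conservation: h(1−phi) = h₀(1−phi₀) ⇒ h = h₀·(1−phi₀)/(1−phi)
h = 0.033 × (1 − 0.56)/(1 − 0.1745) = 0.033 × 0.5330 = 0.0176 km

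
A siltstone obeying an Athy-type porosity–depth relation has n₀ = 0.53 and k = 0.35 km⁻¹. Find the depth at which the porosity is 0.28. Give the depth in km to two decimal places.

1.82 km

Invert Athy's law: z = ln(n₀/n) / k
z = ln(0.53/0.28) / 0.35 = ln(1.893) / 0.35 = 0.6381 / 0.35 = 1.823 km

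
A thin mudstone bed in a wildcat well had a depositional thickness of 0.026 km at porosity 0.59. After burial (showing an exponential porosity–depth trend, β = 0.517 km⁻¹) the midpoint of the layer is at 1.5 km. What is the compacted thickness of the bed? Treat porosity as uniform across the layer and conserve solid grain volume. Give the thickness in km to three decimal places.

Porosity at 1.5 km: n = 0.59·exp(−0.517×1.5) = 0.2717
Solid-volume conservation: h(1−n) = h₀(1−n₀) ⇒ h = h₀·(1−n₀)/(1−n)
h = 0.026 × (1 − 0.59)/(1 − 0.2717) = 0.026 × 0.5629 = 0.0146 km

0.015 km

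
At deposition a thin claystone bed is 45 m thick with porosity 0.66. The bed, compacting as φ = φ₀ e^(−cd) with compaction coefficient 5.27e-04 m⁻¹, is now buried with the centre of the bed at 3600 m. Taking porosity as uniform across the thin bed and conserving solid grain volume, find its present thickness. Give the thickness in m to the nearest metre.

17 m

Working in km (1 km = 1000 m; c in km⁻¹ = c in m⁻¹ × 1000):
Porosity at 3.6 km: φ = 0.66·exp(−0.527×3.6) = 0.0990
Solid-volume conservation: h(1−φ) = h₀(1−φ₀) ⇒ h = h₀·(1−φ₀)/(1−φ)
h = 0.045 × (1 − 0.66)/(1 − 0.0990) = 0.045 × 0.3774 = 0.0170 km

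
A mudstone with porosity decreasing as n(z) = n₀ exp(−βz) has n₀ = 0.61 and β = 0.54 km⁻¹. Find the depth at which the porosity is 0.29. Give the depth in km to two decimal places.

Invert Athy's law: z = ln(n₀/n) / β
z = ln(0.61/0.29) / 0.54 = ln(2.103) / 0.54 = 0.7436 / 0.54 = 1.377 km

1.38 km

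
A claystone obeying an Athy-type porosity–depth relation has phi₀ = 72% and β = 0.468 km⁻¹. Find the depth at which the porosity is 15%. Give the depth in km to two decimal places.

3.35 km

Invert Athy's law: z = ln(phi₀/phi) / β
z = ln(0.72/0.15) / 0.468 = ln(4.8) / 0.468 = 1.5686 / 0.468 = 3.352 km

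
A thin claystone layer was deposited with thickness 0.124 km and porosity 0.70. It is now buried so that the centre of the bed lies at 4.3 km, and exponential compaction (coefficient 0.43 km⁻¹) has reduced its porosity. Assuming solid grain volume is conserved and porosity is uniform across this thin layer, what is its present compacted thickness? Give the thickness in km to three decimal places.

Porosity at 4.3 km: n = 0.7·exp(−0.43×4.3) = 0.1102
Solid-volume conservation: h(1−n) = h₀(1−n₀) ⇒ h = h₀·(1−n₀)/(1−n)
h = 0.124 × (1 − 0.7)/(1 − 0.1102) = 0.124 × 0.3371 = 0.0418 km

0.042 km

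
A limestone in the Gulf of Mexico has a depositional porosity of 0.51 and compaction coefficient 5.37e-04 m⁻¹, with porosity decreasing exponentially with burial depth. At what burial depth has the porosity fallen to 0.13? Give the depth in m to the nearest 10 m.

2550 m

Working in km (1 km = 1000 m; β in km⁻¹ = β in m⁻¹ × 1000):
Invert Athy's law: d = ln(n₀/n) / β
d = ln(0.51/0.13) / 0.537 = ln(3.923) / 0.537 = 1.3669 / 0.537 = 2.545 km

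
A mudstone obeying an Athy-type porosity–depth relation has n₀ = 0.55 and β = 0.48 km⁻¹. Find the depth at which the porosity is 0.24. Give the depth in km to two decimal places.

1.73 km

Invert Athy's law: d = ln(n₀/n) / β
d = ln(0.55/0.24) / 0.48 = ln(2.292) / 0.48 = 0.8293 / 0.48 = 1.728 km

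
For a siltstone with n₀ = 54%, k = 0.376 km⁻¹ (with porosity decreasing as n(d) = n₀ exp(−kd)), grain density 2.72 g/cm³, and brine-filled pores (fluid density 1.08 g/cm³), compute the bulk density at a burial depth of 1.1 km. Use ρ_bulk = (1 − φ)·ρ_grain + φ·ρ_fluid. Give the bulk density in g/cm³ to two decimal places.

2.13 g/cm³

Porosity at depth: n = 0.54·exp(−0.376×1.1) = 0.54×0.6613 = 0.3571
Bulk density: ρ_b = (1−n)ρ_g + n·ρ_f = 0.6429×2.72 + 0.3571×1.08
       = 1.749 + 0.386 = 2.134 g/cm³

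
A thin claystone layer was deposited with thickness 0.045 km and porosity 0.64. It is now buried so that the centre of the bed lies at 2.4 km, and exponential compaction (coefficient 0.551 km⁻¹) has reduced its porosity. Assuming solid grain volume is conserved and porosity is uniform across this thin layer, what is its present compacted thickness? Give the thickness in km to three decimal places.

Porosity at 2.4 km: φ = 0.64·exp(−0.551×2.4) = 0.1706
Solid-volume conservation: h(1−φ) = h₀(1−φ₀) ⇒ h = h₀·(1−φ₀)/(1−φ)
h = 0.045 × (1 − 0.64)/(1 − 0.1706) = 0.045 × 0.4340 = 0.0195 km

0.020 km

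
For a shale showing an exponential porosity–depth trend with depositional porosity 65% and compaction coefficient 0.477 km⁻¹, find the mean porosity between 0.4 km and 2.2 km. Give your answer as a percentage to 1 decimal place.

⟨φ⟩ = (1/(z₂−z₁)) ∫ φ₀ e^(−kz) dz = φ₀·(e^(−k·z₁) − e^(−k·z₂)) / (k·(z₂−z₁))
e^(−0.477×0.4) = 0.8263; e^(−0.477×2.2) = 0.3501
⟨φ⟩ = 0.65 × (0.8263 − 0.3501) / (0.477 × 1.8) = 0.65 × 0.5546 = 0.3605

36.0%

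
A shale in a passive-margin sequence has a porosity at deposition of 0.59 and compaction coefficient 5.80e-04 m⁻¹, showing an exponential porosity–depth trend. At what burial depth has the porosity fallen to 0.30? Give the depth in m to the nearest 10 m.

1170 m

Working in km (1 km = 1000 m; β in km⁻¹ = β in m⁻¹ × 1000):
Invert Athy's law: z = ln(φ₀/φ) / β
z = ln(0.59/0.3) / 0.58 = ln(1.967) / 0.58 = 0.6763 / 0.58 = 1.166 km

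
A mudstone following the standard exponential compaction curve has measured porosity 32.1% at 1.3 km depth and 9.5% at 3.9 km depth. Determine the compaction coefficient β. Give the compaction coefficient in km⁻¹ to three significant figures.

0.468 km⁻¹

Athy: n(Z) = n₀ e^(−βZ) ⇒ n₁/n₂ = e^{β(Z₂−Z₁)} ⇒ β = ln(n₁/n₂)/(Z₂−Z₁)
β = ln(0.321/0.095) / (3.9 − 1.3) = ln(3.379) / 2.6 = 1.2176 / 2.6 = 0.4683 km⁻¹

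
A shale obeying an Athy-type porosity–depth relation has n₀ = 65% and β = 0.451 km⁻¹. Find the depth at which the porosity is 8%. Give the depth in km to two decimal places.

4.65 km

Invert Athy's law: Z = ln(n₀/n) / β
Z = ln(0.65/0.08) / 0.451 = ln(8.125) / 0.451 = 2.0949 / 0.451 = 4.645 km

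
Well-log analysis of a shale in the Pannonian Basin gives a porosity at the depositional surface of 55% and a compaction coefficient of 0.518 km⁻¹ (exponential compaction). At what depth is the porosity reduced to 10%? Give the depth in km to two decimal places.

3.29 km

Invert Athy's law: d = ln(n₀/n) / k
d = ln(0.55/0.1) / 0.518 = ln(5.5) / 0.518 = 1.7047 / 0.518 = 3.291 km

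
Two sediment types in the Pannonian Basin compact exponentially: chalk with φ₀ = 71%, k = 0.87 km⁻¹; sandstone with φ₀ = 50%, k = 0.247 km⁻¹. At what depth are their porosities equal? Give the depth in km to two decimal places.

0.56 km

Set φ₀ₐ e^(−kₐZ) = φ₀ᵦ e^(−kᵦZ) ⇒ ln(φ₀ₐ/φ₀ᵦ) = (kₐ − kᵦ)·Z
Z = ln(0.71/0.5) / (0.87 − 0.247) = 0.3507 / 0.623 = 0.563 km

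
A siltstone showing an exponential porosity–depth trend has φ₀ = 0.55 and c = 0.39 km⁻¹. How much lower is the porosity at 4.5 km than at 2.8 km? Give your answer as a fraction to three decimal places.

φ(2.8) = 0.55·e^(−0.39×2.8) = 0.1845
φ(4.5) = 0.55·e^(−0.39×4.5) = 0.0951
Δφ = 0.1845 − 0.0951 = 0.0895

0.089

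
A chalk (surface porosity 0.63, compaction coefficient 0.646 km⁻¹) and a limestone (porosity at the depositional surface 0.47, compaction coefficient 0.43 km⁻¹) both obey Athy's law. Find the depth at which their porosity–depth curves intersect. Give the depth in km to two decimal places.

Set phi₀ₐ e^(−kₐd) = phi₀ᵦ e^(−kᵦd) ⇒ ln(phi₀ₐ/phi₀ᵦ) = (kₐ − kᵦ)·d
d = ln(0.63/0.47) / (0.646 − 0.43) = 0.2930 / 0.216 = 1.356 km

1.36 km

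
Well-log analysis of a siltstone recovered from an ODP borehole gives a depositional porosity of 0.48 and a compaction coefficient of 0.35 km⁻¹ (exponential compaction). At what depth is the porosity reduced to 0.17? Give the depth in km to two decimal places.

Invert Athy's law: Z = ln(n₀/n) / β
Z = ln(0.48/0.17) / 0.35 = ln(2.824) / 0.35 = 1.0380 / 0.35 = 2.966 km

2.97 km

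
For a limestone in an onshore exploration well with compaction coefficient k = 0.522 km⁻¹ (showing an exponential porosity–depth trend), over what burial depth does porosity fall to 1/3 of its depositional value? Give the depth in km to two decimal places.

φ/φ₀ = 1/3 ⇒ exp(−k·d) = 1/3 ⇒ d = ln(3) / k
d = 1.0986 / 0.522 = 2.105 km

2.10 km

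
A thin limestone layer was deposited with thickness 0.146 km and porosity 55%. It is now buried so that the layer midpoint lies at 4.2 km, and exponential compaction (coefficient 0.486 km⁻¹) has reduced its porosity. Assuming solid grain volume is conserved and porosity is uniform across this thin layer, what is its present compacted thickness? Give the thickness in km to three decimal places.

0.071 km

Porosity at 4.2 km: n = 0.55·exp(−0.486×4.2) = 0.0714
Solid-volume conservation: h(1−n) = h₀(1−n₀) ⇒ h = h₀·(1−n₀)/(1−n)
h = 0.146 × (1 − 0.55)/(1 − 0.0714) = 0.146 × 0.4846 = 0.0708 km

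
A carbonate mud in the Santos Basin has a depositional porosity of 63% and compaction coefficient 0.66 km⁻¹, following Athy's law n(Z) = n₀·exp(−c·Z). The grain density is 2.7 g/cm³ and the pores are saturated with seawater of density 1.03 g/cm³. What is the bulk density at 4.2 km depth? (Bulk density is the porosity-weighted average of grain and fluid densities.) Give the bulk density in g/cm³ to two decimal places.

2.63 g/cm³

Porosity at depth: n = 0.63·exp(−0.66×4.2) = 0.63×0.0625 = 0.0394
Bulk density: ρ_b = (1−n)ρ_g + n·ρ_f = 0.9606×2.7 + 0.0394×1.03
       = 2.594 + 0.041 = 2.634 g/cm³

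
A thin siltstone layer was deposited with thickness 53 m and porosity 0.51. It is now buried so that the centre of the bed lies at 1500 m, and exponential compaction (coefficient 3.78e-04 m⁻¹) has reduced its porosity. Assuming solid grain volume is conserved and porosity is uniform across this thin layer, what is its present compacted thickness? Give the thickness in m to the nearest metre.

Working in km (1 km = 1000 m; k in km⁻¹ = k in m⁻¹ × 1000):
Porosity at 1.5 km: φ = 0.51·exp(−0.378×1.5) = 0.2893
Solid-volume conservation: h(1−φ) = h₀(1−φ₀) ⇒ h = h₀·(1−φ₀)/(1−φ)
h = 0.053 × (1 − 0.51)/(1 − 0.2893) = 0.053 × 0.6894 = 0.0365 km

37 m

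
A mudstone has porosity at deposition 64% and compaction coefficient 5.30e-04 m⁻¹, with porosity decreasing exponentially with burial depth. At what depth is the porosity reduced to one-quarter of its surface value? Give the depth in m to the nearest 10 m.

Working in km (1 km = 1000 m; c in km⁻¹ = c in m⁻¹ × 1000):
n/n₀ = 1/4 ⇒ exp(−c·d) = 1/4 ⇒ d = ln(4) / c
d = 1.3863 / 0.53 = 2.616 km

2620 m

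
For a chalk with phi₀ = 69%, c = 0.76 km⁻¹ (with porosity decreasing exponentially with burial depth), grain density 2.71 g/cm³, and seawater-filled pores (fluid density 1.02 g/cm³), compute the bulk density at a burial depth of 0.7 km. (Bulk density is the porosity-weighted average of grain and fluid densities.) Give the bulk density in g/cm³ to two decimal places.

Porosity at depth: phi = 0.69·exp(−0.76×0.7) = 0.69×0.5874 = 0.4053
Bulk density: ρ_b = (1−phi)ρ_g + phi·ρ_f = 0.5947×2.71 + 0.4053×1.02
       = 1.612 + 0.413 = 2.025 g/cm³

2.02 g/cm³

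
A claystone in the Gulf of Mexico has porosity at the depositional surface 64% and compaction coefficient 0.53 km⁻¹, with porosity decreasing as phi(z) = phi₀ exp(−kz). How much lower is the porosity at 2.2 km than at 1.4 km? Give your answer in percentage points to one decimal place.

10.5 percentage points

phi(1.4) = 0.64·e^(−0.53×1.4) = 0.3047
phi(2.2) = 0.64·e^(−0.53×2.2) = 0.1994
Δphi = 0.3047 − 0.1994 = 0.1053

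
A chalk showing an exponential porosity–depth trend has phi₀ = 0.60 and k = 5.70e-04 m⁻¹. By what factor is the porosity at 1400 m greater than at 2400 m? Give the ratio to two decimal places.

Working in km (1 km = 1000 m; k in km⁻¹ = k in m⁻¹ × 1000):
phi(z₁)/phi(z₂) = e^(−k·z₁)/e^(−k·z₂) = e^{k(z₂−z₁)}
= exp(0.57 × 1) = exp(0.57) = 1.7683

1.77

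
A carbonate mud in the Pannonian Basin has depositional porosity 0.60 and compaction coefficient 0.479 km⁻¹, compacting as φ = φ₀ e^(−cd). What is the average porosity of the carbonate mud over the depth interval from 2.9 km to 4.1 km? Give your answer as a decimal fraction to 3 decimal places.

0.114

⟨φ⟩ = (1/(d₂−d₁)) ∫ φ₀ e^(−cd) dd = φ₀·(e^(−c·d₁) − e^(−c·d₂)) / (c·(d₂−d₁))
e^(−0.479×2.9) = 0.2493; e^(−0.479×4.1) = 0.1403
⟨φ⟩ = 0.6 × (0.2493 − 0.1403) / (0.479 × 1.2) = 0.6 × 0.1896 = 0.1138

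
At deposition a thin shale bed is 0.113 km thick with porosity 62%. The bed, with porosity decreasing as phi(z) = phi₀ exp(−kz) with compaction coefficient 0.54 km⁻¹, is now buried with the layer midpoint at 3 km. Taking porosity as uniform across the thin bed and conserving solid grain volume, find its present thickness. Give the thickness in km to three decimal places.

Porosity at 3 km: phi = 0.62·exp(−0.54×3) = 0.1227
Solid-volume conservation: h(1−phi) = h₀(1−phi₀) ⇒ h = h₀·(1−phi₀)/(1−phi)
h = 0.113 × (1 − 0.62)/(1 − 0.1227) = 0.113 × 0.4331 = 0.0489 km

0.049 km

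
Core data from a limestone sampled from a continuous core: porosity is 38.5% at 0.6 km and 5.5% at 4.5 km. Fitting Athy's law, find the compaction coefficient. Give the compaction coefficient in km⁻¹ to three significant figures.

0.499 km⁻¹

Athy: phi(Z) = phi₀ e^(−kZ) ⇒ phi₁/phi₂ = e^{k(Z₂−Z₁)} ⇒ k = ln(phi₁/phi₂)/(Z₂−Z₁)
k = ln(0.385/0.055) / (4.5 − 0.6) = ln(7) / 3.9 = 1.9459 / 3.9 = 0.499 km⁻¹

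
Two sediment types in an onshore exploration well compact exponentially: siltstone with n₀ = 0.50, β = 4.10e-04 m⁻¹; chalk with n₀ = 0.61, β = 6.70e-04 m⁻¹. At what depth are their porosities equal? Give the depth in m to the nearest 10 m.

Working in km (1 km = 1000 m; β in km⁻¹ = β in m⁻¹ × 1000):
Set n₀ₐ e^(−βₐd) = n₀ᵦ e^(−βᵦd) ⇒ ln(n₀ₐ/n₀ᵦ) = (βₐ − βᵦ)·d
d = ln(0.5/0.61) / (0.41 − 0.67) = -0.1989 / -0.26 = 0.765 km

760 m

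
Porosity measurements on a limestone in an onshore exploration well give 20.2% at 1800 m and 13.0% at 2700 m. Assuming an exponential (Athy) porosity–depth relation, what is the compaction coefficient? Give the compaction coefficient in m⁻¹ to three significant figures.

0.000490 m⁻¹

Working in km (1 km = 1000 m; c in km⁻¹ = c in m⁻¹ × 1000):
Athy: φ(d) = φ₀ e^(−cd) ⇒ φ₁/φ₂ = e^{c(d₂−d₁)} ⇒ c = ln(φ₁/φ₂)/(d₂−d₁)
c = ln(0.202/0.13) / (2.7 − 1.8) = ln(1.554) / 0.9 = 0.4407 / 0.9 = 0.4897 km⁻¹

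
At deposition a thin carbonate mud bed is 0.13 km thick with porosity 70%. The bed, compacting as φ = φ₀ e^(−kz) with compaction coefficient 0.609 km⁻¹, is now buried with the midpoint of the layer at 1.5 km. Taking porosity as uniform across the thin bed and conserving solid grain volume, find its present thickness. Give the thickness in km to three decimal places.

Porosity at 1.5 km: φ = 0.7·exp(−0.609×1.5) = 0.2808
Solid-volume conservation: h(1−φ) = h₀(1−φ₀) ⇒ h = h₀·(1−φ₀)/(1−φ)
h = 0.13 × (1 − 0.7)/(1 − 0.2808) = 0.13 × 0.4171 = 0.0542 km

0.054 km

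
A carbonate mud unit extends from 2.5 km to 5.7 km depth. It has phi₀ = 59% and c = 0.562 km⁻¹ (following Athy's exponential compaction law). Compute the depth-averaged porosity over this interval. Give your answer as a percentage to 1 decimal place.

6.7%

⟨phi⟩ = (1/(d₂−d₁)) ∫ phi₀ e^(−cd) dd = phi₀·(e^(−c·d₁) − e^(−c·d₂)) / (c·(d₂−d₁))
e^(−0.562×2.5) = 0.2454; e^(−0.562×5.7) = 0.0406
⟨phi⟩ = 0.59 × (0.2454 − 0.0406) / (0.562 × 3.2) = 0.59 × 0.1138 = 0.0672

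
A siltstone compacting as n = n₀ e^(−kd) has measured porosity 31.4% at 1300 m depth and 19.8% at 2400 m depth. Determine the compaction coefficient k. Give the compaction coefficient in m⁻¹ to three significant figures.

Working in km (1 km = 1000 m; k in km⁻¹ = k in m⁻¹ × 1000):
Athy: n(d) = n₀ e^(−kd) ⇒ n₁/n₂ = e^{k(d₂−d₁)} ⇒ k = ln(n₁/n₂)/(d₂−d₁)
k = ln(0.314/0.198) / (2.4 − 1.3) = ln(1.586) / 1.1 = 0.4611 / 1.1 = 0.4192 km⁻¹

0.000419 m⁻¹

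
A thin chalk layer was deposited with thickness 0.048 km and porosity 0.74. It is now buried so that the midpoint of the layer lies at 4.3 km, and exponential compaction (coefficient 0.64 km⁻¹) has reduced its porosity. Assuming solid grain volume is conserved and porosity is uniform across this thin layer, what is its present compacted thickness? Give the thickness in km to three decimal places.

0.013 km

Porosity at 4.3 km: phi = 0.74·exp(−0.64×4.3) = 0.0472
Solid-volume conservation: h(1−phi) = h₀(1−phi₀) ⇒ h = h₀·(1−phi₀)/(1−phi)
h = 0.048 × (1 − 0.74)/(1 − 0.0472) = 0.048 × 0.2729 = 0.0131 km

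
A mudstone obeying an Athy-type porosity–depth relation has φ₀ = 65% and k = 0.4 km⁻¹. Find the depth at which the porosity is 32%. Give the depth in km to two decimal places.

1.77 km

Invert Athy's law: z = ln(φ₀/φ) / k
z = ln(0.65/0.32) / 0.4 = ln(2.031) / 0.4 = 0.7087 / 0.4 = 1.772 km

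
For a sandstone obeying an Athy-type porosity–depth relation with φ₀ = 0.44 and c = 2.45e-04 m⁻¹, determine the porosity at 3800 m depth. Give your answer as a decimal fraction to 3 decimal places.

Working in km (1 km = 1000 m; c in km⁻¹ = c in m⁻¹ × 1000):
φ = φ₀·exp(−c·z) = 0.44 × exp(−0.245 × 3.8) = 0.44 × exp(−0.931)
  = 0.44 × 0.3942 = 0.1734

0.173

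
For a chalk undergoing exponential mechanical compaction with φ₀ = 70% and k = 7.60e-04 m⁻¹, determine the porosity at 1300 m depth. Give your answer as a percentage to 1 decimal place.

Working in km (1 km = 1000 m; k in km⁻¹ = k in m⁻¹ × 1000):
φ = φ₀·exp(−k·Z) = 0.7 × exp(−0.76 × 1.3) = 0.7 × exp(−0.988)
  = 0.7 × 0.3723 = 0.2606

26.1%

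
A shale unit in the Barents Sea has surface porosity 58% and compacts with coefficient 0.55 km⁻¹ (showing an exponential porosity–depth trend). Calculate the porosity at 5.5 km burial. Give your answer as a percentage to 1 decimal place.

phi = phi₀·exp(−k·z) = 0.58 × exp(−0.55 × 5.5) = 0.58 × exp(−3.025)
  = 0.58 × 0.0486 = 0.0282

2.8%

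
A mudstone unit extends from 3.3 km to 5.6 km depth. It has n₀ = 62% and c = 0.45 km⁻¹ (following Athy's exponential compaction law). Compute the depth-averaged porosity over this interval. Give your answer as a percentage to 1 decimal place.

⟨n⟩ = (1/(d₂−d₁)) ∫ n₀ e^(−cd) dd = n₀·(e^(−c·d₁) − e^(−c·d₂)) / (c·(d₂−d₁))
e^(−0.45×3.3) = 0.2265; e^(−0.45×5.6) = 0.0805
⟨n⟩ = 0.62 × (0.2265 − 0.0805) / (0.45 × 2.3) = 0.62 × 0.1411 = 0.0875

8.7%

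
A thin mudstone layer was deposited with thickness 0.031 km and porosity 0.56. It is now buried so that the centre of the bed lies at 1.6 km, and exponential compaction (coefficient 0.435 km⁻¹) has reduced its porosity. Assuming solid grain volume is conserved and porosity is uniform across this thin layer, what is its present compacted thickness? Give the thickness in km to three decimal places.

0.019 km

Porosity at 1.6 km: φ = 0.56·exp(−0.435×1.6) = 0.2792
Solid-volume conservation: h(1−φ) = h₀(1−φ₀) ⇒ h = h₀·(1−φ₀)/(1−φ)
h = 0.031 × (1 − 0.56)/(1 − 0.2792) = 0.031 × 0.6104 = 0.0189 km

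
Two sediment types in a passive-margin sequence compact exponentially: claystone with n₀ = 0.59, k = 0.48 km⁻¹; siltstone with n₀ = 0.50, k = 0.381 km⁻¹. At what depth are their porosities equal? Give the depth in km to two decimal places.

Set n₀ₐ e^(−kₐd) = n₀ᵦ e^(−kᵦd) ⇒ ln(n₀ₐ/n₀ᵦ) = (kₐ − kᵦ)·d
d = ln(0.59/0.5) / (0.48 − 0.381) = 0.1655 / 0.099 = 1.672 km

1.67 km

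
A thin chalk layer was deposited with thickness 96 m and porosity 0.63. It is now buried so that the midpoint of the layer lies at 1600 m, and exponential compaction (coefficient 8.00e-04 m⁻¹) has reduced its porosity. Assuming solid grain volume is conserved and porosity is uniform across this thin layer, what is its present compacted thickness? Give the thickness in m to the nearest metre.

43 m

Working in km (1 km = 1000 m; c in km⁻¹ = c in m⁻¹ × 1000):
Porosity at 1.6 km: n = 0.63·exp(−0.8×1.6) = 0.1752
Solid-volume conservation: h(1−n) = h₀(1−n₀) ⇒ h = h₀·(1−n₀)/(1−n)
h = 0.096 × (1 − 0.63)/(1 − 0.1752) = 0.096 × 0.4486 = 0.0431 km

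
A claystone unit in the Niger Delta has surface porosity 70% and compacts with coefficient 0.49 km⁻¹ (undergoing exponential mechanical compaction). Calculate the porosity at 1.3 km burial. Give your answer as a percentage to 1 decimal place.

φ = φ₀·exp(−β·d) = 0.7 × exp(−0.49 × 1.3) = 0.7 × exp(−0.637)
  = 0.7 × 0.5289 = 0.3702

37.0%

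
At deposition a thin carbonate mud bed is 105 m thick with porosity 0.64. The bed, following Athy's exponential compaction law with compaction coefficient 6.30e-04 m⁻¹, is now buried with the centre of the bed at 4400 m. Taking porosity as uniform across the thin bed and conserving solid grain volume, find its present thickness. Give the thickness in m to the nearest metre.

39 m

Working in km (1 km = 1000 m; k in km⁻¹ = k in m⁻¹ × 1000):
Porosity at 4.4 km: phi = 0.64·exp(−0.63×4.4) = 0.0400
Solid-volume conservation: h(1−phi) = h₀(1−phi₀) ⇒ h = h₀·(1−phi₀)/(1−phi)
h = 0.105 × (1 − 0.64)/(1 − 0.0400) = 0.105 × 0.3750 = 0.0394 km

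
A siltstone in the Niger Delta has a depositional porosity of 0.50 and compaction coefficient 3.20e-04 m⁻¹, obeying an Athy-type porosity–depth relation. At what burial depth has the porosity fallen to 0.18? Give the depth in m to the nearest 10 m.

3190 m

Working in km (1 km = 1000 m; k in km⁻¹ = k in m⁻¹ × 1000):
Invert Athy's law: z = ln(φ₀/φ) / k
z = ln(0.5/0.18) / 0.32 = ln(2.778) / 0.32 = 1.0217 / 0.32 = 3.193 km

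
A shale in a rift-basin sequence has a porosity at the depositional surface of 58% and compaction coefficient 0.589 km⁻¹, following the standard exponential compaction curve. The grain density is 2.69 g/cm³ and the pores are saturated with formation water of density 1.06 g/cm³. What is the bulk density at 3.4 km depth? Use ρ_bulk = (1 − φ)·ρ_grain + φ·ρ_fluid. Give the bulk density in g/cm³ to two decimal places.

Porosity at depth: phi = 0.58·exp(−0.589×3.4) = 0.58×0.1350 = 0.0783
Bulk density: ρ_b = (1−phi)ρ_g + phi·ρ_f = 0.9217×2.69 + 0.0783×1.06
       = 2.479 + 0.083 = 2.562 g/cm³

2.56 g/cm³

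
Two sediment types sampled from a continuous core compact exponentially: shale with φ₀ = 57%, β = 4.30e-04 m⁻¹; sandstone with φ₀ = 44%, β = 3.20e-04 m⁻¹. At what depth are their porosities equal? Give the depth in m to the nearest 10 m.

2350 m

Working in km (1 km = 1000 m; β in km⁻¹ = β in m⁻¹ × 1000):
Set φ₀ₐ e^(−βₐd) = φ₀ᵦ e^(−βᵦd) ⇒ ln(φ₀ₐ/φ₀ᵦ) = (βₐ − βᵦ)·d
d = ln(0.57/0.44) / (0.43 − 0.32) = 0.2589 / 0.11 = 2.353 km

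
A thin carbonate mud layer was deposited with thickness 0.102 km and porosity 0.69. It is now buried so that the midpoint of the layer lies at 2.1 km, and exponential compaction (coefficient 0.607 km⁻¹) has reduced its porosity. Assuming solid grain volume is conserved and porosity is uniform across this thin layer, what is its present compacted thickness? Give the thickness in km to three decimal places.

0.039 km

Porosity at 2.1 km: φ = 0.69·exp(−0.607×2.1) = 0.1929
Solid-volume conservation: h(1−φ) = h₀(1−φ₀) ⇒ h = h₀·(1−φ₀)/(1−φ)
h = 0.102 × (1 − 0.69)/(1 − 0.1929) = 0.102 × 0.3841 = 0.0392 km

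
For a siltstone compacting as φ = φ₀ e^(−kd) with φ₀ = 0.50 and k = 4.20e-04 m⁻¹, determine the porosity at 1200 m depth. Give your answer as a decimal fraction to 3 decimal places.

Working in km (1 km = 1000 m; k in km⁻¹ = k in m⁻¹ × 1000):
φ = φ₀·exp(−k·d) = 0.5 × exp(−0.42 × 1.2) = 0.5 × exp(−0.504)
  = 0.5 × 0.6041 = 0.3021

0.302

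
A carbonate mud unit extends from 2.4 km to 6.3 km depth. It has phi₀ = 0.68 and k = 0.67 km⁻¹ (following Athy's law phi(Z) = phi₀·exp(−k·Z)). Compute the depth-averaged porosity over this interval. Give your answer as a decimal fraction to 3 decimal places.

0.048

⟨phi⟩ = (1/(Z₂−Z₁)) ∫ phi₀ e^(−kZ) dZ = phi₀·(e^(−k·Z₁) − e^(−k·Z₂)) / (k·(Z₂−Z₁))
e^(−0.67×2.4) = 0.2003; e^(−0.67×6.3) = 0.0147
⟨phi⟩ = 0.68 × (0.2003 − 0.0147) / (0.67 × 3.9) = 0.68 × 0.0710 = 0.0483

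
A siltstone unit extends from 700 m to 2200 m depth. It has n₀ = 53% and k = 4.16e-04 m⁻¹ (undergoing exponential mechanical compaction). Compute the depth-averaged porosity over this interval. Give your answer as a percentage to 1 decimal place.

Working in km (1 km = 1000 m; k in km⁻¹ = k in m⁻¹ × 1000):
⟨n⟩ = (1/(Z₂−Z₁)) ∫ n₀ e^(−kZ) dZ = n₀·(e^(−k·Z₁) − e^(−k·Z₂)) / (k·(Z₂−Z₁))
e^(−0.416×0.7) = 0.7474; e^(−0.416×2.2) = 0.4004
⟨n⟩ = 0.53 × (0.7474 − 0.4004) / (0.416 × 1.5) = 0.53 × 0.5560 = 0.2947

29.5%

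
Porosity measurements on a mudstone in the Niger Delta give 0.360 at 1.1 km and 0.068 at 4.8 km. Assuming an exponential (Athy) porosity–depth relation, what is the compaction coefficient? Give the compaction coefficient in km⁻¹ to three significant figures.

Athy: φ(Z) = φ₀ e^(−βZ) ⇒ φ₁/φ₂ = e^{β(Z₂−Z₁)} ⇒ β = ln(φ₁/φ₂)/(Z₂−Z₁)
β = ln(0.36/0.068) / (4.8 − 1.1) = ln(5.294) / 3.7 = 1.6666 / 3.7 = 0.4504 km⁻¹

0.450 km⁻¹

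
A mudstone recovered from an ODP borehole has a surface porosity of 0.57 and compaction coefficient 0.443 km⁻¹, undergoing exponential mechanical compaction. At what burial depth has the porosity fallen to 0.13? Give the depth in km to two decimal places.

Invert Athy's law: d = ln(phi₀/phi) / c
d = ln(0.57/0.13) / 0.443 = ln(4.385) / 0.443 = 1.4781 / 0.443 = 3.337 km

3.34 km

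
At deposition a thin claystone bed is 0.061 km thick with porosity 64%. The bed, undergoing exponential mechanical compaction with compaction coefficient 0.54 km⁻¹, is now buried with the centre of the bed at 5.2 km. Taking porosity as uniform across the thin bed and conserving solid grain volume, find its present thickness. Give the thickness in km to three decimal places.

Porosity at 5.2 km: φ = 0.64·exp(−0.54×5.2) = 0.0386
Solid-volume conservation: h(1−φ) = h₀(1−φ₀) ⇒ h = h₀·(1−φ₀)/(1−φ)
h = 0.061 × (1 − 0.64)/(1 − 0.0386) = 0.061 × 0.3745 = 0.0228 km

0.023 km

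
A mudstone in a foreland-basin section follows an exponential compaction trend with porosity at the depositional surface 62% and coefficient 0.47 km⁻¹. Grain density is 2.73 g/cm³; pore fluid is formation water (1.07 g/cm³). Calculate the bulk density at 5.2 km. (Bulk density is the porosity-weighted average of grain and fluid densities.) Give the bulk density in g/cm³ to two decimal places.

2.64 g/cm³

Porosity at depth: n = 0.62·exp(−0.47×5.2) = 0.62×0.0868 = 0.0538
Bulk density: ρ_b = (1−n)ρ_g + n·ρ_f = 0.9462×2.73 + 0.0538×1.07
       = 2.583 + 0.058 = 2.641 g/cm³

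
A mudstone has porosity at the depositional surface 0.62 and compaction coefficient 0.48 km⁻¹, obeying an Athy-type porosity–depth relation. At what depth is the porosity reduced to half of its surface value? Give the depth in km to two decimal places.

φ/φ₀ = 1/2 ⇒ exp(−c·Z) = 1/2 ⇒ Z = ln(2) / c
Z = 0.6931 / 0.48 = 1.444 km

1.44 km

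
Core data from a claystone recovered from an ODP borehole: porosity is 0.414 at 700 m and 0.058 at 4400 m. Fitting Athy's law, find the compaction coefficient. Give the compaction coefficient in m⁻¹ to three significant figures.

Working in km (1 km = 1000 m; k in km⁻¹ = k in m⁻¹ × 1000):
Athy: φ(z) = φ₀ e^(−kz) ⇒ φ₁/φ₂ = e^{k(z₂−z₁)} ⇒ k = ln(φ₁/φ₂)/(z₂−z₁)
k = ln(0.414/0.058) / (4.4 − 0.7) = ln(7.138) / 3.7 = 1.9654 / 3.7 = 0.5312 km⁻¹

0.000531 m⁻¹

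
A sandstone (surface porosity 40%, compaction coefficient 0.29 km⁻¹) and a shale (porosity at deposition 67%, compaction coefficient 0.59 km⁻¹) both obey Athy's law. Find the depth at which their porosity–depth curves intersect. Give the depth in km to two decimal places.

1.72 km

Set n₀ₐ e^(−kₐz) = n₀ᵦ e^(−kᵦz) ⇒ ln(n₀ₐ/n₀ᵦ) = (kₐ − kᵦ)·z
z = ln(0.4/0.67) / (0.29 − 0.59) = -0.5158 / -0.3 = 1.719 km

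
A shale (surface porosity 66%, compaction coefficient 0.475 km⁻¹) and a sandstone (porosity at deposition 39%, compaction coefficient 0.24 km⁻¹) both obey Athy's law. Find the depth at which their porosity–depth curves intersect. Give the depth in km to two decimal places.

2.24 km

Set φ₀ₐ e^(−kₐZ) = φ₀ᵦ e^(−kᵦZ) ⇒ ln(φ₀ₐ/φ₀ᵦ) = (kₐ − kᵦ)·Z
Z = ln(0.66/0.39) / (0.475 − 0.24) = 0.5261 / 0.235 = 2.239 km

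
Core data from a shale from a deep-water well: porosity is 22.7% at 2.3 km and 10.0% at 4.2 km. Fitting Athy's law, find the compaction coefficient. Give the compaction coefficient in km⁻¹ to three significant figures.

Athy: phi(z) = phi₀ e^(−βz) ⇒ phi₁/phi₂ = e^{β(z₂−z₁)} ⇒ β = ln(phi₁/phi₂)/(z₂−z₁)
β = ln(0.227/0.1) / (4.2 − 2.3) = ln(2.27) / 1.9 = 0.8198 / 1.9 = 0.4315 km⁻¹

0.431 km⁻¹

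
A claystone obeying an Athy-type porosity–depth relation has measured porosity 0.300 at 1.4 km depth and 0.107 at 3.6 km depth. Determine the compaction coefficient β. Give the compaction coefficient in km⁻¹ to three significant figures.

0.469 km⁻¹

Athy: φ(d) = φ₀ e^(−βd) ⇒ φ₁/φ₂ = e^{β(d₂−d₁)} ⇒ β = ln(φ₁/φ₂)/(d₂−d₁)
β = ln(0.3/0.107) / (3.6 − 1.4) = ln(2.804) / 2.2 = 1.0310 / 2.2 = 0.4686 km⁻¹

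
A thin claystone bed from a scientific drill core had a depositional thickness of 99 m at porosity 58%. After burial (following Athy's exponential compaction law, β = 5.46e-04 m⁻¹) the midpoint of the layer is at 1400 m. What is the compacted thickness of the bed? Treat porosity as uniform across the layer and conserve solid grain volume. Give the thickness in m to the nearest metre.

Working in km (1 km = 1000 m; β in km⁻¹ = β in m⁻¹ × 1000):
Porosity at 1.4 km: phi = 0.58·exp(−0.546×1.4) = 0.2701
Solid-volume conservation: h(1−phi) = h₀(1−phi₀) ⇒ h = h₀·(1−phi₀)/(1−phi)
h = 0.099 × (1 − 0.58)/(1 − 0.2701) = 0.099 × 0.5754 = 0.0570 km

57 m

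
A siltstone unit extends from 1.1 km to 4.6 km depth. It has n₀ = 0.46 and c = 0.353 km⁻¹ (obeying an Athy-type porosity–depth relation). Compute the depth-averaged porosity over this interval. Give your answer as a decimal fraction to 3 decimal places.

⟨n⟩ = (1/(d₂−d₁)) ∫ n₀ e^(−cd) dd = n₀·(e^(−c·d₁) − e^(−c·d₂)) / (c·(d₂−d₁))
e^(−0.353×1.1) = 0.6782; e^(−0.353×4.6) = 0.1971
⟨n⟩ = 0.46 × (0.6782 − 0.1971) / (0.353 × 3.5) = 0.46 × 0.3894 = 0.1791

0.179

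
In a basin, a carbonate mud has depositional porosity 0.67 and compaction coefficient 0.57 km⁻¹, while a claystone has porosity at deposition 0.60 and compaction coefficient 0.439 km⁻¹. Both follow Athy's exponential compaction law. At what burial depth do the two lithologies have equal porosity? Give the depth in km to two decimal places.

0.84 km

Set phi₀ₐ e^(−kₐz) = phi₀ᵦ e^(−kᵦz) ⇒ ln(phi₀ₐ/phi₀ᵦ) = (kₐ − kᵦ)·z
z = ln(0.67/0.6) / (0.57 − 0.439) = 0.1103 / 0.131 = 0.842 km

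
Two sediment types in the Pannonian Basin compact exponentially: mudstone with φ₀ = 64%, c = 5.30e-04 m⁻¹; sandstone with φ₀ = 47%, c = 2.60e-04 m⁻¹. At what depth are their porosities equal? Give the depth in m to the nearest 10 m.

Working in km (1 km = 1000 m; c in km⁻¹ = c in m⁻¹ × 1000):
Set φ₀ₐ e^(−cₐz) = φ₀ᵦ e^(−cᵦz) ⇒ ln(φ₀ₐ/φ₀ᵦ) = (cₐ − cᵦ)·z
z = ln(0.64/0.47) / (0.53 − 0.26) = 0.3087 / 0.27 = 1.143 km

1140 m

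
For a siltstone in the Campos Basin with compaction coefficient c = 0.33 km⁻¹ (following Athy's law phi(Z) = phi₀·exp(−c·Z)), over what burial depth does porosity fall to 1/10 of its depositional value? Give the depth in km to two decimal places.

6.98 km

phi/phi₀ = 1/10 ⇒ exp(−c·Z) = 1/10 ⇒ Z = ln(10) / c
Z = 2.3026 / 0.33 = 6.978 km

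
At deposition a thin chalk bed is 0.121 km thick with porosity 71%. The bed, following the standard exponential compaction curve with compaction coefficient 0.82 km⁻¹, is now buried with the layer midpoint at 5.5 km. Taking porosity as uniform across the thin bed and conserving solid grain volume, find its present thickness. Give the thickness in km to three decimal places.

Porosity at 5.5 km: phi = 0.71·exp(−0.82×5.5) = 0.0078
Solid-volume conservation: h(1−phi) = h₀(1−phi₀) ⇒ h = h₀·(1−phi₀)/(1−phi)
h = 0.121 × (1 − 0.71)/(1 − 0.0078) = 0.121 × 0.2923 = 0.0354 km

0.035 km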